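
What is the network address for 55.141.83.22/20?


IP:   00110111.10001101.01010011.00010110
Mask: 11111111.11111111.11110000.00000000
AND operation:
Net:  00110111.10001101.01010000.00000000
Network: 55.141.80.0/20


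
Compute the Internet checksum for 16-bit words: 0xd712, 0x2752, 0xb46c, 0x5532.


Sum all words (with carry folding):
+ 0xd712 = 0xd712
+ 0x2752 = 0xfe64
+ 0xb46c = 0xb2d1
+ 0x5532 = 0x0804
One's complement: ~0x0804
Checksum = 0xf7fb


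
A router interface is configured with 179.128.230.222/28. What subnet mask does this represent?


/28 means 28 network bits, 4 host bits
Binary: 11111111111111111111111111110000
Mask: 255.255.255.240


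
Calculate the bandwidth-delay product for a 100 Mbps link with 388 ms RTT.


BDP = bandwidth * RTT
= 100 Mbps * 388 ms
= 100 * 1e6 * 388 / 1000 bits
= 38800000 bits
= 4850000 bytes
= 4736.3281 KB
BDP = 38800000 bits (4850000 bytes)


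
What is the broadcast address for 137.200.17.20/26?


Network: 137.200.17.0/26
Host bits = 6
Set all host bits to 1:
Broadcast: 137.200.17.63


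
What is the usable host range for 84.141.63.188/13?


Network: 84.136.0.0
Broadcast: 84.143.255.255
First usable = network + 1
Last usable = broadcast - 1
Range: 84.136.0.1 to 84.143.255.254


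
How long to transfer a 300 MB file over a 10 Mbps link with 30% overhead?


Effective throughput = 10 * (1 - 30/100) = 7 Mbps
File size in Mb = 300 * 8 = 2400 Mb
Time = 2400 / 7
Time = 342.8571 seconds


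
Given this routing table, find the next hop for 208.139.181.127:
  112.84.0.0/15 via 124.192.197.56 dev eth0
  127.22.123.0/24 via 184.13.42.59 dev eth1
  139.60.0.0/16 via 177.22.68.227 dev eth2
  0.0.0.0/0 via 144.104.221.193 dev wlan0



Longest prefix match for 208.139.181.127:
  /15 112.84.0.0: no
  /24 127.22.123.0: no
  /16 139.60.0.0: no
  /0 0.0.0.0: MATCH
Selected: next-hop 144.104.221.193 via wlan0 (matched /0)


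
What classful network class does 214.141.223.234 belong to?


First octet: 214
Binary: 11010110
110xxxxx -> Class C (192-223)
Class C, default mask 255.255.255.0 (/24)


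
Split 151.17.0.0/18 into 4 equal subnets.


New prefix = 18 + 2 = 20
Each subnet has 4096 addresses
  151.17.0.0/20
  151.17.16.0/20
  151.17.32.0/20
  151.17.48.0/20
Subnets: 151.17.0.0/20, 151.17.16.0/20, 151.17.32.0/20, 151.17.48.0/20


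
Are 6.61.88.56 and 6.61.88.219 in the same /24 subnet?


Mask: 255.255.255.0
6.61.88.56 AND mask = 6.61.88.0
6.61.88.219 AND mask = 6.61.88.0
Yes, same subnet (6.61.88.0)


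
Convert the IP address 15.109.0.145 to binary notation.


15 = 00001111
109 = 01101101
0 = 00000000
145 = 10010001
Binary: 00001111.01101101.00000000.10010001


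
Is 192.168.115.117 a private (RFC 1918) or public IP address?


RFC 1918 private ranges:
  10.0.0.0/8 (10.0.0.0 - 10.255.255.255)
  172.16.0.0/12 (172.16.0.0 - 172.31.255.255)
  192.168.0.0/16 (192.168.0.0 - 192.168.255.255)
Private (in 192.168.0.0/16)


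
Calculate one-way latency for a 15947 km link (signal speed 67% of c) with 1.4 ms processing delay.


Speed = 0.67 * 3e5 km/s = 201000 km/s
Propagation delay = 15947 / 201000 = 0.0793 s = 79.3383 ms
Processing delay = 1.4 ms
Total one-way latency = 80.7383 ms


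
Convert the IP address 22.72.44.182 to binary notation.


22 = 00010110
72 = 01001000
44 = 00101100
182 = 10110110
Binary: 00010110.01001000.00101100.10110110


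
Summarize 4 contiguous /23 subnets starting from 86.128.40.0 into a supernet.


Original prefix: /23
Number of subnets: 4 = 2^2
New prefix = 23 - 2 = 21
Supernet: 86.128.40.0/21


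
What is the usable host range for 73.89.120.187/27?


Network: 73.89.120.160
Broadcast: 73.89.120.191
First usable = network + 1
Last usable = broadcast - 1
Range: 73.89.120.161 to 73.89.120.190


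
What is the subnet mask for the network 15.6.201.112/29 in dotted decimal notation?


/29 means 29 network bits, 3 host bits
Binary: 11111111111111111111111111111000
Mask: 255.255.255.248


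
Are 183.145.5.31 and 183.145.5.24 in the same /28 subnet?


Mask: 255.255.255.240
183.145.5.31 AND mask = 183.145.5.16
183.145.5.24 AND mask = 183.145.5.16
Yes, same subnet (183.145.5.16)


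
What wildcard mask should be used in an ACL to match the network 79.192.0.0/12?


Subnet mask: 255.240.0.0
Wildcard = 255.255.255.255 - subnet mask
255 - 255 = 0
255 - 240 = 15
255 - 0 = 255
255 - 0 = 255
Wildcard: 0.15.255.255


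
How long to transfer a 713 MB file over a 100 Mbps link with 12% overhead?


Effective throughput = 100 * (1 - 12/100) = 88 Mbps
File size in Mb = 713 * 8 = 5704 Mb
Time = 5704 / 88
Time = 64.8182 seconds


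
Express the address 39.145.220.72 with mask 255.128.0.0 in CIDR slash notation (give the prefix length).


Binary: 11111111.10000000.00000000.00000000
Count leading 1s
Prefix: /9


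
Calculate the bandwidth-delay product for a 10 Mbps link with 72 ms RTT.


BDP = bandwidth * RTT
= 10 Mbps * 72 ms
= 10 * 1e6 * 72 / 1000 bits
= 720000 bits
= 90000 bytes
= 87.8906 KB
BDP = 720000 bits (90000 bytes)


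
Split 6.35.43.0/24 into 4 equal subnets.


New prefix = 24 + 2 = 26
Each subnet has 64 addresses
  6.35.43.0/26
  6.35.43.64/26
  6.35.43.128/26
  6.35.43.192/26
Subnets: 6.35.43.0/26, 6.35.43.64/26, 6.35.43.128/26, 6.35.43.192/26


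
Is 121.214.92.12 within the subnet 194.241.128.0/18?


Subnet network: 194.241.128.0
Test IP AND mask: 121.214.64.0
No, 121.214.92.12 is not in 194.241.128.0/18


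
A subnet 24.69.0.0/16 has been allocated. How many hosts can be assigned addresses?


Host bits = 32 - 16 = 16
Total addresses = 2^16 = 65536
Usable = total - 2 (network and broadcast)
Usable hosts: 65534


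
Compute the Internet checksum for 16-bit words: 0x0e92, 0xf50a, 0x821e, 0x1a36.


Sum all words (with carry folding):
+ 0x0e92 = 0x0e92
+ 0xf50a = 0x039d
+ 0x821e = 0x85bb
+ 0x1a36 = 0x9ff1
One's complement: ~0x9ff1
Checksum = 0x600e


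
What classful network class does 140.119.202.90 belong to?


First octet: 140
Binary: 10001100
10xxxxxx -> Class B (128-191)
Class B, default mask 255.255.0.0 (/16)


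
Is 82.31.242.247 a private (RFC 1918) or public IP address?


RFC 1918 private ranges:
  10.0.0.0/8 (10.0.0.0 - 10.255.255.255)
  172.16.0.0/12 (172.16.0.0 - 172.31.255.255)
  192.168.0.0/16 (192.168.0.0 - 192.168.255.255)
Public (not in any RFC 1918 range)


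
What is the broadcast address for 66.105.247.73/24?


Network: 66.105.247.0/24
Host bits = 8
Set all host bits to 1:
Broadcast: 66.105.247.255


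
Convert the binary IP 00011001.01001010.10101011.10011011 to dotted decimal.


00011001 = 25
01001010 = 74
10101011 = 171
10011011 = 155
IP: 25.74.171.155


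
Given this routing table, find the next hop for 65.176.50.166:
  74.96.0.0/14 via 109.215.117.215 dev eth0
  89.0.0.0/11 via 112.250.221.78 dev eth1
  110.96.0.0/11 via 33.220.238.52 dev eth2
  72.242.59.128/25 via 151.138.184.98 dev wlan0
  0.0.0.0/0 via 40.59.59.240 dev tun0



Longest prefix match for 65.176.50.166:
  /14 74.96.0.0: no
  /11 89.0.0.0: no
  /11 110.96.0.0: no
  /25 72.242.59.128: no
  /0 0.0.0.0: MATCH
Selected: next-hop 40.59.59.240 via tun0 (matched /0)


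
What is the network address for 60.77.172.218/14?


IP:   00111100.01001101.10101100.11011010
Mask: 11111111.11111100.00000000.00000000
AND operation:
Net:  00111100.01001100.00000000.00000000
Network: 60.76.0.0/14


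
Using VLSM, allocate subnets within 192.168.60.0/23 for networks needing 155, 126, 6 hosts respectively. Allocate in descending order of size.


155 hosts -> /24 (254 usable): 192.168.60.0/24
126 hosts -> /25 (126 usable): 192.168.61.0/25
6 hosts -> /29 (6 usable): 192.168.61.128/29
Allocation: 192.168.60.0/24 (155 hosts, 254 usable); 192.168.61.0/25 (126 hosts, 126 usable); 192.168.61.128/29 (6 hosts, 6 usable)


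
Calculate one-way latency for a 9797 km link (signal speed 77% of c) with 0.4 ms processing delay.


Speed = 0.77 * 3e5 km/s = 231000 km/s
Propagation delay = 9797 / 231000 = 0.0424 s = 42.4113 ms
Processing delay = 0.4 ms
Total one-way latency = 42.8113 ms


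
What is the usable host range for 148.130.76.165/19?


Network: 148.130.64.0
Broadcast: 148.130.95.255
First usable = network + 1
Last usable = broadcast - 1
Range: 148.130.64.1 to 148.130.95.254


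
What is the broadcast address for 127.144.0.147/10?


Network: 127.128.0.0/10
Host bits = 22
Set all host bits to 1:
Broadcast: 127.191.255.255


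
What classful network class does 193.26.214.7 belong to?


First octet: 193
Binary: 11000001
110xxxxx -> Class C (192-223)
Class C, default mask 255.255.255.0 (/24)


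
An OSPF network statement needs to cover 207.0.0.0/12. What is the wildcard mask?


Subnet mask: 255.240.0.0
Wildcard = 255.255.255.255 - subnet mask
255 - 255 = 0
255 - 240 = 15
255 - 0 = 255
255 - 0 = 255
Wildcard: 0.15.255.255


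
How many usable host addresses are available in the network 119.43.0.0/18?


Host bits = 32 - 18 = 14
Total addresses = 2^14 = 16384
Usable = total - 2 (network and broadcast)
Usable hosts: 16382


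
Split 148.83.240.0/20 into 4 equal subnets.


New prefix = 20 + 2 = 22
Each subnet has 1024 addresses
  148.83.240.0/22
  148.83.244.0/22
  148.83.248.0/22
  148.83.252.0/22
Subnets: 148.83.240.0/22, 148.83.244.0/22, 148.83.248.0/22, 148.83.252.0/22


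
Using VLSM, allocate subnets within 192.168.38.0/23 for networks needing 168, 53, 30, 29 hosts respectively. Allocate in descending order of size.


168 hosts -> /24 (254 usable): 192.168.38.0/24
53 hosts -> /26 (62 usable): 192.168.39.0/26
30 hosts -> /27 (30 usable): 192.168.39.64/27
29 hosts -> /27 (30 usable): 192.168.39.96/27
Allocation: 192.168.38.0/24 (168 hosts, 254 usable); 192.168.39.0/26 (53 hosts, 62 usable); 192.168.39.64/27 (30 hosts, 30 usable); 192.168.39.96/27 (29 hosts, 30 usable)


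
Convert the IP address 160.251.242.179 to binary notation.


160 = 10100000
251 = 11111011
242 = 11110010
179 = 10110011
Binary: 10100000.11111011.11110010.10110011


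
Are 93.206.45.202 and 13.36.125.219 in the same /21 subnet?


Mask: 255.255.248.0
93.206.45.202 AND mask = 93.206.40.0
13.36.125.219 AND mask = 13.36.120.0
No, different subnets (93.206.40.0 vs 13.36.120.0)


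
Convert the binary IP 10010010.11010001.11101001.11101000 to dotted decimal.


10010010 = 146
11010001 = 209
11101001 = 233
11101000 = 232
IP: 146.209.233.232


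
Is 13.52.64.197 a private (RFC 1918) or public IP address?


RFC 1918 private ranges:
  10.0.0.0/8 (10.0.0.0 - 10.255.255.255)
  172.16.0.0/12 (172.16.0.0 - 172.31.255.255)
  192.168.0.0/16 (192.168.0.0 - 192.168.255.255)
Public (not in any RFC 1918 range)


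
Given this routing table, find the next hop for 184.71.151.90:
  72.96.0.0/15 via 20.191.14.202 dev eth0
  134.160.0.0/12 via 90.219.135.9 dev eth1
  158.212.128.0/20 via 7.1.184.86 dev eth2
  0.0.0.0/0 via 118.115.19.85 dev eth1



Longest prefix match for 184.71.151.90:
  /15 72.96.0.0: no
  /12 134.160.0.0: no
  /20 158.212.128.0: no
  /0 0.0.0.0: MATCH
Selected: next-hop 118.115.19.85 via eth1 (matched /0)


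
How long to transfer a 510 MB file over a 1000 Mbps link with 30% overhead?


Effective throughput = 1000 * (1 - 30/100) = 700 Mbps
File size in Mb = 510 * 8 = 4080 Mb
Time = 4080 / 700
Time = 5.8286 seconds


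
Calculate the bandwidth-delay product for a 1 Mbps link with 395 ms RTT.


BDP = bandwidth * RTT
= 1 Mbps * 395 ms
= 1 * 1e6 * 395 / 1000 bits
= 395000 bits
= 49375 bytes
= 48.2178 KB
BDP = 395000 bits (49375 bytes)


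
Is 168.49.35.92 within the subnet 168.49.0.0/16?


Subnet network: 168.49.0.0
Test IP AND mask: 168.49.0.0
Yes, 168.49.35.92 is in 168.49.0.0/16


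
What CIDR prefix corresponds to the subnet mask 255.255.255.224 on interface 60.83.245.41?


Binary: 11111111.11111111.11111111.11100000
Count leading 1s
Prefix: /27


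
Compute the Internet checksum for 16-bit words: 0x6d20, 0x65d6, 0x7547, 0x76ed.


Sum all words (with carry folding):
+ 0x6d20 = 0x6d20
+ 0x65d6 = 0xd2f6
+ 0x7547 = 0x483e
+ 0x76ed = 0xbf2b
One's complement: ~0xbf2b
Checksum = 0x40d4


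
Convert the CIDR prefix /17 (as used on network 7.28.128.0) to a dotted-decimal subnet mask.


/17 means 17 network bits, 15 host bits
Binary: 11111111111111111000000000000000
Mask: 255.255.128.0


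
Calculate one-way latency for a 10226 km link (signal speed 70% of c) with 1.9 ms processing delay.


Speed = 0.7 * 3e5 km/s = 210000 km/s
Propagation delay = 10226 / 210000 = 0.0487 s = 48.6952 ms
Processing delay = 1.9 ms
Total one-way latency = 50.5952 ms


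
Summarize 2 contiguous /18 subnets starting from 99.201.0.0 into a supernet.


Original prefix: /18
Number of subnets: 2 = 2^1
New prefix = 18 - 1 = 17
Supernet: 99.201.0.0/17


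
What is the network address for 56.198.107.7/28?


IP:   00111000.11000110.01101011.00000111
Mask: 11111111.11111111.11111111.11110000
AND operation:
Net:  00111000.11000110.01101011.00000000
Network: 56.198.107.0/28


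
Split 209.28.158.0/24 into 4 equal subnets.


New prefix = 24 + 2 = 26
Each subnet has 64 addresses
  209.28.158.0/26
  209.28.158.64/26
  209.28.158.128/26
  209.28.158.192/26
Subnets: 209.28.158.0/26, 209.28.158.64/26, 209.28.158.128/26, 209.28.158.192/26


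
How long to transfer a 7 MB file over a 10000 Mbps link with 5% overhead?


Effective throughput = 10000 * (1 - 5/100) = 9500 Mbps
File size in Mb = 7 * 8 = 56 Mb
Time = 56 / 9500
Time = 0.0059 seconds


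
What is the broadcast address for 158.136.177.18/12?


Network: 158.128.0.0/12
Host bits = 20
Set all host bits to 1:
Broadcast: 158.143.255.255


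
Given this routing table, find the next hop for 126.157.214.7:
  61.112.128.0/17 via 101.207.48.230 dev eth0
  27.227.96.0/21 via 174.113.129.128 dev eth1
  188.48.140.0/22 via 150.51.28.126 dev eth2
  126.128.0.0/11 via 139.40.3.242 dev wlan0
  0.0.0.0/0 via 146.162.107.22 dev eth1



Longest prefix match for 126.157.214.7:
  /17 61.112.128.0: no
  /21 27.227.96.0: no
  /22 188.48.140.0: no
  /11 126.128.0.0: MATCH
  /0 0.0.0.0: MATCH
Selected: next-hop 139.40.3.242 via wlan0 (matched /11)


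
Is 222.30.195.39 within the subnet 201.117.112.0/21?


Subnet network: 201.117.112.0
Test IP AND mask: 222.30.192.0
No, 222.30.195.39 is not in 201.117.112.0/21


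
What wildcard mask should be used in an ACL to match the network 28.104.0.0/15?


Subnet mask: 255.254.0.0
Wildcard = 255.255.255.255 - subnet mask
255 - 255 = 0
255 - 254 = 1
255 - 0 = 255
255 - 0 = 255
Wildcard: 0.1.255.255


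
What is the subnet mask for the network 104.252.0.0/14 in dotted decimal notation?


/14 means 14 network bits, 18 host bits
Binary: 11111111111111000000000000000000
Mask: 255.252.0.0


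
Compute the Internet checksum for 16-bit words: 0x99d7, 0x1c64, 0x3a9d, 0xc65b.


Sum all words (with carry folding):
+ 0x99d7 = 0x99d7
+ 0x1c64 = 0xb63b
+ 0x3a9d = 0xf0d8
+ 0xc65b = 0xb734
One's complement: ~0xb734
Checksum = 0x48cb


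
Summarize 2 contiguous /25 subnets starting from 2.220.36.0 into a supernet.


Original prefix: /25
Number of subnets: 2 = 2^1
New prefix = 25 - 1 = 24
Supernet: 2.220.36.0/24


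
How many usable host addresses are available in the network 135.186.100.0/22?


Host bits = 32 - 22 = 10
Total addresses = 2^10 = 1024
Usable = total - 2 (network and broadcast)
Usable hosts: 1022


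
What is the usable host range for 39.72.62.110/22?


Network: 39.72.60.0
Broadcast: 39.72.63.255
First usable = network + 1
Last usable = broadcast - 1
Range: 39.72.60.1 to 39.72.63.254


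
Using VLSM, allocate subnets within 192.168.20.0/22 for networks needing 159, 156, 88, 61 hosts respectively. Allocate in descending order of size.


159 hosts -> /24 (254 usable): 192.168.20.0/24
156 hosts -> /24 (254 usable): 192.168.21.0/24
88 hosts -> /25 (126 usable): 192.168.22.0/25
61 hosts -> /26 (62 usable): 192.168.22.128/26
Allocation: 192.168.20.0/24 (159 hosts, 254 usable); 192.168.21.0/24 (156 hosts, 254 usable); 192.168.22.0/25 (88 hosts, 126 usable); 192.168.22.128/26 (61 hosts, 62 usable)


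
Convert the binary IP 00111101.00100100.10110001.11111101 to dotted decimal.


00111101 = 61
00100100 = 36
10110001 = 177
11111101 = 253
IP: 61.36.177.253


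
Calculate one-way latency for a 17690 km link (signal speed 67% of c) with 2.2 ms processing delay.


Speed = 0.67 * 3e5 km/s = 201000 km/s
Propagation delay = 17690 / 201000 = 0.088 s = 88.01 ms
Processing delay = 2.2 ms
Total one-way latency = 90.21 ms


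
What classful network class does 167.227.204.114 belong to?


First octet: 167
Binary: 10100111
10xxxxxx -> Class B (128-191)
Class B, default mask 255.255.0.0 (/16)


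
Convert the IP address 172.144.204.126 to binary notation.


172 = 10101100
144 = 10010000
204 = 11001100
126 = 01111110
Binary: 10101100.10010000.11001100.01111110


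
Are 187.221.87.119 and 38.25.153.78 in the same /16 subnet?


Mask: 255.255.0.0
187.221.87.119 AND mask = 187.221.0.0
38.25.153.78 AND mask = 38.25.0.0
No, different subnets (187.221.0.0 vs 38.25.0.0)


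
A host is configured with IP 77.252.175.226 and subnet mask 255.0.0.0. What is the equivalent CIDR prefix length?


Binary: 11111111.00000000.00000000.00000000
Count leading 1s
Prefix: /8


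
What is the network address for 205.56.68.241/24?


IP:   11001101.00111000.01000100.11110001
Mask: 11111111.11111111.11111111.00000000
AND operation:
Net:  11001101.00111000.01000100.00000000
Network: 205.56.68.0/24


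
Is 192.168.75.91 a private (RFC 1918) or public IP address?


RFC 1918 private ranges:
  10.0.0.0/8 (10.0.0.0 - 10.255.255.255)
  172.16.0.0/12 (172.16.0.0 - 172.31.255.255)
  192.168.0.0/16 (192.168.0.0 - 192.168.255.255)
Private (in 192.168.0.0/16)


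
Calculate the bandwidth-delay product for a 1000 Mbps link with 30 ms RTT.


BDP = bandwidth * RTT
= 1000 Mbps * 30 ms
= 1000 * 1e6 * 30 / 1000 bits
= 30000000 bits
= 3750000 bytes
= 3662.1094 KB
BDP = 30000000 bits (3750000 bytes)


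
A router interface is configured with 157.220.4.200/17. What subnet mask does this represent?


/17 means 17 network bits, 15 host bits
Binary: 11111111111111111000000000000000
Mask: 255.255.128.0


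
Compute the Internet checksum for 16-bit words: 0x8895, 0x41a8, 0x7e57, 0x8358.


Sum all words (with carry folding):
+ 0x8895 = 0x8895
+ 0x41a8 = 0xca3d
+ 0x7e57 = 0x4895
+ 0x8358 = 0xcbed
One's complement: ~0xcbed
Checksum = 0x3412


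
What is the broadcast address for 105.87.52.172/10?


Network: 105.64.0.0/10
Host bits = 22
Set all host bits to 1:
Broadcast: 105.127.255.255


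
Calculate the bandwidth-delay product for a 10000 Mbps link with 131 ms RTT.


BDP = bandwidth * RTT
= 10000 Mbps * 131 ms
= 10000 * 1e6 * 131 / 1000 bits
= 1310000000 bits
= 163750000 bytes
= 159912.1094 KB
BDP = 1310000000 bits (163750000 bytes)


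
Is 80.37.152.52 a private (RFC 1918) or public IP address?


RFC 1918 private ranges:
  10.0.0.0/8 (10.0.0.0 - 10.255.255.255)
  172.16.0.0/12 (172.16.0.0 - 172.31.255.255)
  192.168.0.0/16 (192.168.0.0 - 192.168.255.255)
Public (not in any RFC 1918 range)


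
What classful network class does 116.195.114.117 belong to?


First octet: 116
Binary: 01110100
0xxxxxxx -> Class A (1-126)
Class A, default mask 255.0.0.0 (/8)


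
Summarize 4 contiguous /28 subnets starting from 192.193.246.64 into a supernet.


Original prefix: /28
Number of subnets: 4 = 2^2
New prefix = 28 - 2 = 26
Supernet: 192.193.246.64/26


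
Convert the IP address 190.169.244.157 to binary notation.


190 = 10111110
169 = 10101001
244 = 11110100
157 = 10011101
Binary: 10111110.10101001.11110100.10011101


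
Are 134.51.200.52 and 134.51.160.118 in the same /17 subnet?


Mask: 255.255.128.0
134.51.200.52 AND mask = 134.51.128.0
134.51.160.118 AND mask = 134.51.128.0
Yes, same subnet (134.51.128.0)


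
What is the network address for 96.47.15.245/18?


IP:   01100000.00101111.00001111.11110101
Mask: 11111111.11111111.11000000.00000000
AND operation:
Net:  01100000.00101111.00000000.00000000
Network: 96.47.0.0/18


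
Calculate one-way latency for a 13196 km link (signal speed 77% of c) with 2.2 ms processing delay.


Speed = 0.77 * 3e5 km/s = 231000 km/s
Propagation delay = 13196 / 231000 = 0.0571 s = 57.1255 ms
Processing delay = 2.2 ms
Total one-way latency = 59.3255 ms


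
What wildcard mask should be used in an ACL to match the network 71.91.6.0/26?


Subnet mask: 255.255.255.192
Wildcard = 255.255.255.255 - subnet mask
255 - 255 = 0
255 - 255 = 0
255 - 255 = 0
255 - 192 = 63
Wildcard: 0.0.0.63


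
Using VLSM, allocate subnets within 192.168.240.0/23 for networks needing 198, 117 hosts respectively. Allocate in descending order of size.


198 hosts -> /24 (254 usable): 192.168.240.0/24
117 hosts -> /25 (126 usable): 192.168.241.0/25
Allocation: 192.168.240.0/24 (198 hosts, 254 usable); 192.168.241.0/25 (117 hosts, 126 usable)


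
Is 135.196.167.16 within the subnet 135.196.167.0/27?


Subnet network: 135.196.167.0
Test IP AND mask: 135.196.167.0
Yes, 135.196.167.16 is in 135.196.167.0/27


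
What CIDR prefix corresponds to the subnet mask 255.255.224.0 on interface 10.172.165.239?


Binary: 11111111.11111111.11100000.00000000
Count leading 1s
Prefix: /19


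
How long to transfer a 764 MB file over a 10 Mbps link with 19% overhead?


Effective throughput = 10 * (1 - 19/100) = 8.1 Mbps
File size in Mb = 764 * 8 = 6112 Mb
Time = 6112 / 8.1
Time = 754.5679 seconds


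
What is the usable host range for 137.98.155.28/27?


Network: 137.98.155.0
Broadcast: 137.98.155.31
First usable = network + 1
Last usable = broadcast - 1
Range: 137.98.155.1 to 137.98.155.30


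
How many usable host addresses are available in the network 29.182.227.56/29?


Host bits = 32 - 29 = 3
Total addresses = 2^3 = 8
Usable = total - 2 (network and broadcast)
Usable hosts: 6


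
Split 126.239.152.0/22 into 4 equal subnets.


New prefix = 22 + 2 = 24
Each subnet has 256 addresses
  126.239.152.0/24
  126.239.153.0/24
  126.239.154.0/24
  126.239.155.0/24
Subnets: 126.239.152.0/24, 126.239.153.0/24, 126.239.154.0/24, 126.239.155.0/24


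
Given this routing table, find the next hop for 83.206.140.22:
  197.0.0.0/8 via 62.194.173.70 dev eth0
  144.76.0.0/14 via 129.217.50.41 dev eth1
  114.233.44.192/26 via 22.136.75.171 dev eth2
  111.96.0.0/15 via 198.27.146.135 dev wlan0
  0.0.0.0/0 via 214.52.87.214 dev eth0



Longest prefix match for 83.206.140.22:
  /8 197.0.0.0: no
  /14 144.76.0.0: no
  /26 114.233.44.192: no
  /15 111.96.0.0: no
  /0 0.0.0.0: MATCH
Selected: next-hop 214.52.87.214 via eth0 (matched /0)


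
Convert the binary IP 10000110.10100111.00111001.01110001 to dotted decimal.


10000110 = 134
10100111 = 167
00111001 = 57
01110001 = 113
IP: 134.167.57.113


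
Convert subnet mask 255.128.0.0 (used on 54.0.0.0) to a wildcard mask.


Subnet mask: 255.128.0.0
Wildcard = 255.255.255.255 - subnet mask
255 - 255 = 0
255 - 128 = 127
255 - 0 = 255
255 - 0 = 255
Wildcard: 0.127.255.255


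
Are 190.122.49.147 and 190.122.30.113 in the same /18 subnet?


Mask: 255.255.192.0
190.122.49.147 AND mask = 190.122.0.0
190.122.30.113 AND mask = 190.122.0.0
Yes, same subnet (190.122.0.0)


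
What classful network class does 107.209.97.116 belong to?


First octet: 107
Binary: 01101011
0xxxxxxx -> Class A (1-126)
Class A, default mask 255.0.0.0 (/8)


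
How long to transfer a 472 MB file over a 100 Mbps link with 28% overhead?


Effective throughput = 100 * (1 - 28/100) = 72 Mbps
File size in Mb = 472 * 8 = 3776 Mb
Time = 3776 / 72
Time = 52.4444 seconds


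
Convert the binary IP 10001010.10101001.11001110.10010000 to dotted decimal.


10001010 = 138
10101001 = 169
11001110 = 206
10010000 = 144
IP: 138.169.206.144


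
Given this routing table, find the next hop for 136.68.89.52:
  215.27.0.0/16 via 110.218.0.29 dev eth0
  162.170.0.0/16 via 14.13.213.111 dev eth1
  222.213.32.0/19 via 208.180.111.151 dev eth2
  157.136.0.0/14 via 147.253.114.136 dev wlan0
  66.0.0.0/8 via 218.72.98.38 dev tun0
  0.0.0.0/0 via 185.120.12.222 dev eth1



Longest prefix match for 136.68.89.52:
  /16 215.27.0.0: no
  /16 162.170.0.0: no
  /19 222.213.32.0: no
  /14 157.136.0.0: no
  /8 66.0.0.0: no
  /0 0.0.0.0: MATCH
Selected: next-hop 185.120.12.222 via eth1 (matched /0)


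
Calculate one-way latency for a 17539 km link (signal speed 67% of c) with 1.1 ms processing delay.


Speed = 0.67 * 3e5 km/s = 201000 km/s
Propagation delay = 17539 / 201000 = 0.0873 s = 87.2587 ms
Processing delay = 1.1 ms
Total one-way latency = 88.3587 ms


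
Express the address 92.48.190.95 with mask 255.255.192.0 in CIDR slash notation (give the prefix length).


Binary: 11111111.11111111.11000000.00000000
Count leading 1s
Prefix: /18


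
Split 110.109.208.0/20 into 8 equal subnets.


New prefix = 20 + 3 = 23
Each subnet has 512 addresses
  110.109.208.0/23
  110.109.210.0/23
  110.109.212.0/23
  110.109.214.0/23
  110.109.216.0/23
  110.109.218.0/23
  110.109.220.0/23
  110.109.222.0/23
Subnets: 110.109.208.0/23, 110.109.210.0/23, 110.109.212.0/23, 110.109.214.0/23, 110.109.216.0/23, 110.109.218.0/23, 110.109.220.0/23, 110.109.222.0/23


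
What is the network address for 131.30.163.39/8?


IP:   10000011.00011110.10100011.00100111
Mask: 11111111.00000000.00000000.00000000
AND operation:
Net:  10000011.00000000.00000000.00000000
Network: 131.0.0.0/8


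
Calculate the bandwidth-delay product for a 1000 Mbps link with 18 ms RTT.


BDP = bandwidth * RTT
= 1000 Mbps * 18 ms
= 1000 * 1e6 * 18 / 1000 bits
= 18000000 bits
= 2250000 bytes
= 2197.2656 KB
BDP = 18000000 bits (2250000 bytes)


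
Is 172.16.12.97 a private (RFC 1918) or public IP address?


RFC 1918 private ranges:
  10.0.0.0/8 (10.0.0.0 - 10.255.255.255)
  172.16.0.0/12 (172.16.0.0 - 172.31.255.255)
  192.168.0.0/16 (192.168.0.0 - 192.168.255.255)
Private (in 172.16.0.0/12)


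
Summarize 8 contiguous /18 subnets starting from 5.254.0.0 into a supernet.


Original prefix: /18
Number of subnets: 8 = 2^3
New prefix = 18 - 3 = 15
Supernet: 5.254.0.0/15


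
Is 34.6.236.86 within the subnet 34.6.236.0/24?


Subnet network: 34.6.236.0
Test IP AND mask: 34.6.236.0
Yes, 34.6.236.86 is in 34.6.236.0/24


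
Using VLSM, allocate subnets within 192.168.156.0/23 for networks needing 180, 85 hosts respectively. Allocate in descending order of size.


180 hosts -> /24 (254 usable): 192.168.156.0/24
85 hosts -> /25 (126 usable): 192.168.157.0/25
Allocation: 192.168.156.0/24 (180 hosts, 254 usable); 192.168.157.0/25 (85 hosts, 126 usable)


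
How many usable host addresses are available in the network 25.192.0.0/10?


Host bits = 32 - 10 = 22
Total addresses = 2^22 = 4194304
Usable = total - 2 (network and broadcast)
Usable hosts: 4194302


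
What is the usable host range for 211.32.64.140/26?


Network: 211.32.64.128
Broadcast: 211.32.64.191
First usable = network + 1
Last usable = broadcast - 1
Range: 211.32.64.129 to 211.32.64.190


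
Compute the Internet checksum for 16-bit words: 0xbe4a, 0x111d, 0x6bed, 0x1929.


Sum all words (with carry folding):
+ 0xbe4a = 0xbe4a
+ 0x111d = 0xcf67
+ 0x6bed = 0x3b55
+ 0x1929 = 0x547e
One's complement: ~0x547e
Checksum = 0xab81


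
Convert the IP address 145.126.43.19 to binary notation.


145 = 10010001
126 = 01111110
43 = 00101011
19 = 00010011
Binary: 10010001.01111110.00101011.00010011


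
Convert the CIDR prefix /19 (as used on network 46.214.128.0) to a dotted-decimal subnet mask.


/19 means 19 network bits, 13 host bits
Binary: 11111111111111111110000000000000
Mask: 255.255.224.0


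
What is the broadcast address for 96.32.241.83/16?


Network: 96.32.0.0/16
Host bits = 16
Set all host bits to 1:
Broadcast: 96.32.255.255


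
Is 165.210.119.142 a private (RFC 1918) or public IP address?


RFC 1918 private ranges:
  10.0.0.0/8 (10.0.0.0 - 10.255.255.255)
  172.16.0.0/12 (172.16.0.0 - 172.31.255.255)
  192.168.0.0/16 (192.168.0.0 - 192.168.255.255)
Public (not in any RFC 1918 range)


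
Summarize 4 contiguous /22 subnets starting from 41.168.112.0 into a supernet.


Original prefix: /22
Number of subnets: 4 = 2^2
New prefix = 22 - 2 = 20
Supernet: 41.168.112.0/20


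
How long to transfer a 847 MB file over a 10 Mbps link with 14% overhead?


Effective throughput = 10 * (1 - 14/100) = 8.6 Mbps
File size in Mb = 847 * 8 = 6776 Mb
Time = 6776 / 8.6
Time = 787.907 seconds


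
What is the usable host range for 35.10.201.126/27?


Network: 35.10.201.96
Broadcast: 35.10.201.127
First usable = network + 1
Last usable = broadcast - 1
Range: 35.10.201.97 to 35.10.201.126


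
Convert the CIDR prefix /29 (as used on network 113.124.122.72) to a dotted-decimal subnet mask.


/29 means 29 network bits, 3 host bits
Binary: 11111111111111111111111111111000
Mask: 255.255.255.248


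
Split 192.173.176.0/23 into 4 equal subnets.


New prefix = 23 + 2 = 25
Each subnet has 128 addresses
  192.173.176.0/25
  192.173.176.128/25
  192.173.177.0/25
  192.173.177.128/25
Subnets: 192.173.176.0/25, 192.173.176.128/25, 192.173.177.0/25, 192.173.177.128/25


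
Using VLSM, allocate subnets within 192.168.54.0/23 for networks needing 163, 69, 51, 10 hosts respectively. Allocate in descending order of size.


163 hosts -> /24 (254 usable): 192.168.54.0/24
69 hosts -> /25 (126 usable): 192.168.55.0/25
51 hosts -> /26 (62 usable): 192.168.55.128/26
10 hosts -> /28 (14 usable): 192.168.55.192/28
Allocation: 192.168.54.0/24 (163 hosts, 254 usable); 192.168.55.0/25 (69 hosts, 126 usable); 192.168.55.128/26 (51 hosts, 62 usable); 192.168.55.192/28 (10 hosts, 14 usable)


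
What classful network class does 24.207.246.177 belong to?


First octet: 24
Binary: 00011000
0xxxxxxx -> Class A (1-126)
Class A, default mask 255.0.0.0 (/8)


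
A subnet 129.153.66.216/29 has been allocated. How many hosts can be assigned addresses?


Host bits = 32 - 29 = 3
Total addresses = 2^3 = 8
Usable = total - 2 (network and broadcast)
Usable hosts: 6


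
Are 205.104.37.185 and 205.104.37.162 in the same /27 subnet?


Mask: 255.255.255.224
205.104.37.185 AND mask = 205.104.37.160
205.104.37.162 AND mask = 205.104.37.160
Yes, same subnet (205.104.37.160)


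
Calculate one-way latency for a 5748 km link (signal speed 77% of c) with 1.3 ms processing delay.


Speed = 0.77 * 3e5 km/s = 231000 km/s
Propagation delay = 5748 / 231000 = 0.0249 s = 24.8831 ms
Processing delay = 1.3 ms
Total one-way latency = 26.1831 ms


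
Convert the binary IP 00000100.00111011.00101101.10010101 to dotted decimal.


00000100 = 4
00111011 = 59
00101101 = 45
10010101 = 149
IP: 4.59.45.149


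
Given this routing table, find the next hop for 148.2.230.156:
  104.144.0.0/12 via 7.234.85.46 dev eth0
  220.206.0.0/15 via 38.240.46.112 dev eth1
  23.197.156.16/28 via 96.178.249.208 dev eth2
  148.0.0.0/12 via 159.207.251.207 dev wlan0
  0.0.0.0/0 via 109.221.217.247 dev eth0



Longest prefix match for 148.2.230.156:
  /12 104.144.0.0: no
  /15 220.206.0.0: no
  /28 23.197.156.16: no
  /12 148.0.0.0: MATCH
  /0 0.0.0.0: MATCH
Selected: next-hop 159.207.251.207 via wlan0 (matched /12)


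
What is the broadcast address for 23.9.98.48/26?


Network: 23.9.98.0/26
Host bits = 6
Set all host bits to 1:
Broadcast: 23.9.98.63


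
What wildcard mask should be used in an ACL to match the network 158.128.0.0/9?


Subnet mask: 255.128.0.0
Wildcard = 255.255.255.255 - subnet mask
255 - 255 = 0
255 - 128 = 127
255 - 0 = 255
255 - 0 = 255
Wildcard: 0.127.255.255


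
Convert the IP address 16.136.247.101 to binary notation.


16 = 00010000
136 = 10001000
247 = 11110111
101 = 01100101
Binary: 00010000.10001000.11110111.01100101


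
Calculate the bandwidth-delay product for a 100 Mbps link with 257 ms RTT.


BDP = bandwidth * RTT
= 100 Mbps * 257 ms
= 100 * 1e6 * 257 / 1000 bits
= 25700000 bits
= 3212500 bytes
= 3137.207 KB
BDP = 25700000 bits (3212500 bytes)


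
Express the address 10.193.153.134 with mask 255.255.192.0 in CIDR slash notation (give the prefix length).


Binary: 11111111.11111111.11000000.00000000
Count leading 1s
Prefix: /18


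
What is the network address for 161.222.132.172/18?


IP:   10100001.11011110.10000100.10101100
Mask: 11111111.11111111.11000000.00000000
AND operation:
Net:  10100001.11011110.10000000.00000000
Network: 161.222.128.0/18


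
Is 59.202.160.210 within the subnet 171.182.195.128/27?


Subnet network: 171.182.195.128
Test IP AND mask: 59.202.160.192
No, 59.202.160.210 is not in 171.182.195.128/27


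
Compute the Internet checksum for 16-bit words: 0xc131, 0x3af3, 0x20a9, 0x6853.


Sum all words (with carry folding):
+ 0xc131 = 0xc131
+ 0x3af3 = 0xfc24
+ 0x20a9 = 0x1cce
+ 0x6853 = 0x8521
One's complement: ~0x8521
Checksum = 0x7ade


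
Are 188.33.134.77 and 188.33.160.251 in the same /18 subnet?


Mask: 255.255.192.0
188.33.134.77 AND mask = 188.33.128.0
188.33.160.251 AND mask = 188.33.128.0
Yes, same subnet (188.33.128.0)


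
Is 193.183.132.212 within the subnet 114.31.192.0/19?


Subnet network: 114.31.192.0
Test IP AND mask: 193.183.128.0
No, 193.183.132.212 is not in 114.31.192.0/19


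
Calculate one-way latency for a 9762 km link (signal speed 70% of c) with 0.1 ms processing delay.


Speed = 0.7 * 3e5 km/s = 210000 km/s
Propagation delay = 9762 / 210000 = 0.0465 s = 46.4857 ms
Processing delay = 0.1 ms
Total one-way latency = 46.5857 ms


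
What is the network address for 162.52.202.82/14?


IP:   10100010.00110100.11001010.01010010
Mask: 11111111.11111100.00000000.00000000
AND operation:
Net:  10100010.00110100.00000000.00000000
Network: 162.52.0.0/14


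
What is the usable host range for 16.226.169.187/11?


Network: 16.224.0.0
Broadcast: 16.255.255.255
First usable = network + 1
Last usable = broadcast - 1
Range: 16.224.0.1 to 16.255.255.254


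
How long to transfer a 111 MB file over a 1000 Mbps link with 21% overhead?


Effective throughput = 1000 * (1 - 21/100) = 790 Mbps
File size in Mb = 111 * 8 = 888 Mb
Time = 888 / 790
Time = 1.1241 seconds


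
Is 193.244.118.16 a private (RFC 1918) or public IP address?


RFC 1918 private ranges:
  10.0.0.0/8 (10.0.0.0 - 10.255.255.255)
  172.16.0.0/12 (172.16.0.0 - 172.31.255.255)
  192.168.0.0/16 (192.168.0.0 - 192.168.255.255)
Public (not in any RFC 1918 range)


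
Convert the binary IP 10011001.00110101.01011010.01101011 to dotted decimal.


10011001 = 153
00110101 = 53
01011010 = 90
01101011 = 107
IP: 153.53.90.107


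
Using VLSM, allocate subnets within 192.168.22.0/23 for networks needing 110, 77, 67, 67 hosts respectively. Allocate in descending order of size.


110 hosts -> /25 (126 usable): 192.168.22.0/25
77 hosts -> /25 (126 usable): 192.168.22.128/25
67 hosts -> /25 (126 usable): 192.168.23.0/25
67 hosts -> /25 (126 usable): 192.168.23.128/25
Allocation: 192.168.22.0/25 (110 hosts, 126 usable); 192.168.22.128/25 (77 hosts, 126 usable); 192.168.23.0/25 (67 hosts, 126 usable); 192.168.23.128/25 (67 hosts, 126 usable)


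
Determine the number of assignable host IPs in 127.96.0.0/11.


Host bits = 32 - 11 = 21
Total addresses = 2^21 = 2097152
Usable = total - 2 (network and broadcast)
Usable hosts: 2097150


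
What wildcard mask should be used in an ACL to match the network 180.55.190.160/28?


Subnet mask: 255.255.255.240
Wildcard = 255.255.255.255 - subnet mask
255 - 255 = 0
255 - 255 = 0
255 - 255 = 0
255 - 240 = 15
Wildcard: 0.0.0.15


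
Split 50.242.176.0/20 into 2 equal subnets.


New prefix = 20 + 1 = 21
Each subnet has 2048 addresses
  50.242.176.0/21
  50.242.184.0/21
Subnets: 50.242.176.0/21, 50.242.184.0/21


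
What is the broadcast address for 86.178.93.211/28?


Network: 86.178.93.208/28
Host bits = 4
Set all host bits to 1:
Broadcast: 86.178.93.223


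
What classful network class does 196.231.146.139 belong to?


First octet: 196
Binary: 11000100
110xxxxx -> Class C (192-223)
Class C, default mask 255.255.255.0 (/24)


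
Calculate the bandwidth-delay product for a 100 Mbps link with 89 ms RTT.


BDP = bandwidth * RTT
= 100 Mbps * 89 ms
= 100 * 1e6 * 89 / 1000 bits
= 8900000 bits
= 1112500 bytes
= 1086.4258 KB
BDP = 8900000 bits (1112500 bytes)


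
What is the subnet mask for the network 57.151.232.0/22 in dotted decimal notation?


/22 means 22 network bits, 10 host bits
Binary: 11111111111111111111110000000000
Mask: 255.255.252.0


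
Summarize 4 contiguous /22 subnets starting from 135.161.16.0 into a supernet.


Original prefix: /22
Number of subnets: 4 = 2^2
New prefix = 22 - 2 = 20
Supernet: 135.161.16.0/20


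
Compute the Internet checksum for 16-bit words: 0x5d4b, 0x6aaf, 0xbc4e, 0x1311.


Sum all words (with carry folding):
+ 0x5d4b = 0x5d4b
+ 0x6aaf = 0xc7fa
+ 0xbc4e = 0x8449
+ 0x1311 = 0x975a
One's complement: ~0x975a
Checksum = 0x68a5


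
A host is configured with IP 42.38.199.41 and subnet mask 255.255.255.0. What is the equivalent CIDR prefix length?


Binary: 11111111.11111111.11111111.00000000
Count leading 1s
Prefix: /24


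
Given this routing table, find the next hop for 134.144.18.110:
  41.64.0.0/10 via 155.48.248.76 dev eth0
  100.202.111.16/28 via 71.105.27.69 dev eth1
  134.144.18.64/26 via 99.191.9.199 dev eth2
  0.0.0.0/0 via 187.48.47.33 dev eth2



Longest prefix match for 134.144.18.110:
  /10 41.64.0.0: no
  /28 100.202.111.16: no
  /26 134.144.18.64: MATCH
  /0 0.0.0.0: MATCH
Selected: next-hop 99.191.9.199 via eth2 (matched /26)


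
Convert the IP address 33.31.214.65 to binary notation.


33 = 00100001
31 = 00011111
214 = 11010110
65 = 01000001
Binary: 00100001.00011111.11010110.01000001


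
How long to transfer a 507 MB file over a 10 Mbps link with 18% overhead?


Effective throughput = 10 * (1 - 18/100) = 8.2 Mbps
File size in Mb = 507 * 8 = 4056 Mb
Time = 4056 / 8.2
Time = 494.6341 seconds


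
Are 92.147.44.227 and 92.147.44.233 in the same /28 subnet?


Mask: 255.255.255.240
92.147.44.227 AND mask = 92.147.44.224
92.147.44.233 AND mask = 92.147.44.224
Yes, same subnet (92.147.44.224)


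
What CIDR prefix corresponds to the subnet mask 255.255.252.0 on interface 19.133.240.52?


Binary: 11111111.11111111.11111100.00000000
Count leading 1s
Prefix: /22


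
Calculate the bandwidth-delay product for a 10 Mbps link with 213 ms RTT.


BDP = bandwidth * RTT
= 10 Mbps * 213 ms
= 10 * 1e6 * 213 / 1000 bits
= 2130000 bits
= 266250 bytes
= 260.0098 KB
BDP = 2130000 bits (266250 bytes)


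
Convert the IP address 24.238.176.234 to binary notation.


24 = 00011000
238 = 11101110
176 = 10110000
234 = 11101010
Binary: 00011000.11101110.10110000.11101010


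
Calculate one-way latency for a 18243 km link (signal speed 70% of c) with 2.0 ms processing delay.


Speed = 0.7 * 3e5 km/s = 210000 km/s
Propagation delay = 18243 / 210000 = 0.0869 s = 86.8714 ms
Processing delay = 2.0 ms
Total one-way latency = 88.8714 ms


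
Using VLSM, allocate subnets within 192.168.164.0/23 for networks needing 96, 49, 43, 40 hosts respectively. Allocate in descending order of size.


96 hosts -> /25 (126 usable): 192.168.164.0/25
49 hosts -> /26 (62 usable): 192.168.164.128/26
43 hosts -> /26 (62 usable): 192.168.164.192/26
40 hosts -> /26 (62 usable): 192.168.165.0/26
Allocation: 192.168.164.0/25 (96 hosts, 126 usable); 192.168.164.128/26 (49 hosts, 62 usable); 192.168.164.192/26 (43 hosts, 62 usable); 192.168.165.0/26 (40 hosts, 62 usable)


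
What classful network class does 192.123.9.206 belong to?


First octet: 192
Binary: 11000000
110xxxxx -> Class C (192-223)
Class C, default mask 255.255.255.0 (/24)
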